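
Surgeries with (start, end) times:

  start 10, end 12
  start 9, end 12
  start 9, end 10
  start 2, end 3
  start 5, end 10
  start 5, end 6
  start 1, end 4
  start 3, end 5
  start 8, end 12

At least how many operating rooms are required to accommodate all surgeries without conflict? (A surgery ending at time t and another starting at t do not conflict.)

Count concurrent intervals with a sweep; the peak is the room count.
starts: [1, 2, 3, 5, 5, 8, 9, 9, 10]
ends:   [3, 4, 5, 6, 10, 10, 12, 12, 12]
s1→1 s2→2 e3→1 s3→2 e4→1 e5→0 s5→1 s5→2 e6→1 s8→2 s9→3 s9→4  — peak 4.

4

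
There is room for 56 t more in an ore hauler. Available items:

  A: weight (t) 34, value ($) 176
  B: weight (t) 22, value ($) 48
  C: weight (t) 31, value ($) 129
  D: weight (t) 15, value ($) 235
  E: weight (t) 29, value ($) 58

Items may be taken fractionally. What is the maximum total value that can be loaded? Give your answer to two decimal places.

440.13

Ratios (sorted): D 15.67, A 5.18, C 4.16, B 2.18, E 2.00
take D (15 @ 235); take A (34 @ 176); take 7/31 of C → 29.13. Capacity used 56/56.
Total value = 440.13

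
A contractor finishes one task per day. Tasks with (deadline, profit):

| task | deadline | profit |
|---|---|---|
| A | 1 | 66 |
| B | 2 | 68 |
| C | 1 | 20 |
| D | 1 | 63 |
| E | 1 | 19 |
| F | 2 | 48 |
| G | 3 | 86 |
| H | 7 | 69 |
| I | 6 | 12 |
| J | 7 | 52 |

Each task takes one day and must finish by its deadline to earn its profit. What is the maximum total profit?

353

By profit: G(d3,86), H(d7,69), B(d2,68), A(d1,66), D(d1,63), J(d7,52), F(d2,48), C(d1,20), E(d1,19), I(d6,12)
G→slot 3; H→slot 7; B→slot 2; A→slot 1; D skipped; J→slot 6; F skipped; C skipped; E skipped; I→slot 5.
Profit = 66 + 68 + 86 + 12 + 52 + 69 = 353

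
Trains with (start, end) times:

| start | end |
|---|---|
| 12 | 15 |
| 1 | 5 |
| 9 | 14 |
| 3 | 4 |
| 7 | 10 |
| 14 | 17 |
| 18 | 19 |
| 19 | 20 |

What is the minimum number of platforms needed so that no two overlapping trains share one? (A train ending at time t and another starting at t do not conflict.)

2

Events (time:±→running): 1:+→1 3:+→2 … peak 2.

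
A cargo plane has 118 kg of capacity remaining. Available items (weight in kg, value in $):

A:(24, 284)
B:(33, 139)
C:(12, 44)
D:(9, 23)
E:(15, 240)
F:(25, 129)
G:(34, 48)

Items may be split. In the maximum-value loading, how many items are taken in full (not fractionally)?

Ratios (sorted): E 16.00, A 11.83, F 5.16, B 4.21, C 3.67, D 2.56, G 1.41
take E (15 @ 240); take A (24 @ 284); take F (25 @ 129); take B (33 @ 139); take C (12 @ 44); take D (9 @ 23). Capacity used 118/118.
6 item(s) taken whole.

6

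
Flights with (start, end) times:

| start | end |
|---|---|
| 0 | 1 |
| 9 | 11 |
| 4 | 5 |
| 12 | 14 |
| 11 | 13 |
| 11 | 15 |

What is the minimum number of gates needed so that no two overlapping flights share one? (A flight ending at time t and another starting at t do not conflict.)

3

Count concurrent intervals with a sweep; the peak is the room count.
starts: [0, 4, 9, 11, 11, 12]
ends:   [1, 5, 11, 13, 14, 15]
s0→1 e1→0 s4→1 e5→0 s9→1 e11→0 s11→1 s11→2 s12→3  — peak 3.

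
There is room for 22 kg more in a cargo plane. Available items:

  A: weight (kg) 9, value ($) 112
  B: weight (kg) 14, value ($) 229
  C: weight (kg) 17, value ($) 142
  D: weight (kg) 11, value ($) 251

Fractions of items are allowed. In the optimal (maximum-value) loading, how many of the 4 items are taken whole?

1

Sort by value per unit weight and fill in that order.
Ratios (sorted): D 22.82, B 16.36, A 12.44, C 8.35
take D (11 @ 251); take 11/14 of B → 179.93. Capacity used 22/22.
1 item(s) taken whole; one partial (take 11/14 of B).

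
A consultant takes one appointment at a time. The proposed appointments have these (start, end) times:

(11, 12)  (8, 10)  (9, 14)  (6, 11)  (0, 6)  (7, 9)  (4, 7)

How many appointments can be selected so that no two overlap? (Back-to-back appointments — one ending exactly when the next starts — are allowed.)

3

By end time: (0,6), (4,7), (7,9), (8,10), (6,11), (11,12), (9,14).
Pick (0,6); next start ≥ 6 → (7,9); next start ≥ 9 → (11,12).
Selected 3 appointments.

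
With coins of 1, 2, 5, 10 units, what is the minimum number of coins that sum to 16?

3

Use the largest denomination that fits, subtract, and repeat.
16 = 1×10 + 1×5 + 1×1
Total coins = 1 + 1 + 1 = 3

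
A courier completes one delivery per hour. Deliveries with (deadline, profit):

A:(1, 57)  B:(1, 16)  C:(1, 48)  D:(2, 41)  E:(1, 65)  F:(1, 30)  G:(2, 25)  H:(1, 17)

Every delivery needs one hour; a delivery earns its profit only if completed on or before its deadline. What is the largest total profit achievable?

106

Take jobs in profit order; each goes to the latest open slot no later than its deadline.
Profit order: E=65 A=57 C=48 D=41 F=30 G=25 H=17 B=16
Assign: E→slot 1, A skipped, C skipped, D→slot 2, F skipped, G skipped, H skipped, B skipped.
Slots: [1:E] [2:D]
Profit = 65 + 41 = 106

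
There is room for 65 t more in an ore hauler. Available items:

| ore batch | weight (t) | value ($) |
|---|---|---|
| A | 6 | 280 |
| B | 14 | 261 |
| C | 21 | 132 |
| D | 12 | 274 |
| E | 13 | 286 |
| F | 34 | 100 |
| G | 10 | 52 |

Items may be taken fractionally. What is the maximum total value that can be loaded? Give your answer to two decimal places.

Greedy by value/weight ratio, highest first.
Order: A (280/6=46.67) > D (274/12=22.83) > E (286/13=22.00) > B (261/14=18.64) > C (132/21=6.29) > G (52/10=5.20) > F (100/34=2.94)
Fill: take A (6 @ 280) → take D (12 @ 274) → take E (13 @ 286) → take B (14 @ 261) → take 20/21 of C → 125.71; 65/65 used.
Total value = 1226.71

1226.71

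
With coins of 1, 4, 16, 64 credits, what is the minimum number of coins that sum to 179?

8

Greedy: take as many of the largest coin as possible, then repeat with the remainder.
179 − 2×64→51 − 3×16→3 − 3×1→0
Total coins = 2 + 3 + 3 = 8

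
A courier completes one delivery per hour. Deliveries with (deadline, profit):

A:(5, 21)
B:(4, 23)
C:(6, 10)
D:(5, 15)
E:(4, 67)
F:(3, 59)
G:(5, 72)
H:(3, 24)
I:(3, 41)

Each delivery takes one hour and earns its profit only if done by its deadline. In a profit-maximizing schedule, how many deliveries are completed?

By profit: G(d5,72), E(d4,67), F(d3,59), I(d3,41), H(d3,24), B(d4,23), A(d5,21), D(d5,15), C(d6,10)
G→slot 5; E→slot 4; F→slot 3; I→slot 2; H→slot 1; B skipped; A skipped; D skipped; C→slot 6.
6 of 9 scheduled.

6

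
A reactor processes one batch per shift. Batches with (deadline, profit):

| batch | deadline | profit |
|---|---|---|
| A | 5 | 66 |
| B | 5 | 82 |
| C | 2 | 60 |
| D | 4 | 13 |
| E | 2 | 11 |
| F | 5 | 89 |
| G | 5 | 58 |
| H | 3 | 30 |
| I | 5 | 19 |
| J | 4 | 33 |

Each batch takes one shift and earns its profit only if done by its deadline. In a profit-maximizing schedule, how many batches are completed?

Sort by profit descending; place each in the latest free slot ≤ its deadline.
By profit: F(d5,89), B(d5,82), A(d5,66), C(d2,60), G(d5,58), J(d4,33), H(d3,30), I(d5,19), D(d4,13), E(d2,11)
F→slot 5; B→slot 4; A→slot 3; C→slot 2; G→slot 1; J skipped; H skipped; I skipped; D skipped; E skipped.
5 of 10 scheduled.

5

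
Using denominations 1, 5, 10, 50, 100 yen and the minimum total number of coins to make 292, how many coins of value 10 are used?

Greedy: take as many of the largest coin as possible, then repeat with the remainder.
292 = 2×100 + 1×50 + 4×10 + 2×1
Count of 10: 4

4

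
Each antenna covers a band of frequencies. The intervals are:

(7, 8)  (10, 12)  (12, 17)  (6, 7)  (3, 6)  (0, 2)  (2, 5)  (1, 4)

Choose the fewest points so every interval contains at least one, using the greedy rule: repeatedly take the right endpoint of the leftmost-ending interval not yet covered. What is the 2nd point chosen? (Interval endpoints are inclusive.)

By right end: [0,2]  [1,4]  [2,5]  [3,6]  [6,7]  [7,8]  [10,12]  [12,17]
[0,2] uncovered → point at 2; [3,6] uncovered → point at 6; [7,8] uncovered → point at 8; [10,12] uncovered → point at 12.
Points: 2, 6, 8, 12 (4 total).

6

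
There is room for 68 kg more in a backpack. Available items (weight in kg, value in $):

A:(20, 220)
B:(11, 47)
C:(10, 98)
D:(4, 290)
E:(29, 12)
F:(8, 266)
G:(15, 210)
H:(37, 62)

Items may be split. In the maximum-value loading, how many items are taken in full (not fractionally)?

6

Sort by value per unit weight and fill in that order.
Order: D (290/4=72.50) > F (266/8=33.25) > G (210/15=14.00) > A (220/20=11.00) > C (98/10=9.80) > B (47/11=4.27) > H (62/37=1.68) > E (12/29=0.41)
Fill: take D (4 @ 290) → take F (8 @ 266) → take G (15 @ 210) → take A (20 @ 220) → take C (10 @ 98) → take B (11 @ 47); 68/68 used.
6 item(s) taken whole.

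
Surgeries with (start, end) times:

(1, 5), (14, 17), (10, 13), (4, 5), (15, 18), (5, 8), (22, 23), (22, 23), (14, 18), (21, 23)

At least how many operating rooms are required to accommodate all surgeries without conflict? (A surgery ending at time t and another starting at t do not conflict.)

Count concurrent intervals with a sweep; the peak is the room count.
Events (time:±→running): 1:+→1 4:+→2 5:-→1 5:-→0 5:+→1 8:-→0 10:+→1 13:-→0 14:+→1 14:+→2 15:+→3 … peak 3.

3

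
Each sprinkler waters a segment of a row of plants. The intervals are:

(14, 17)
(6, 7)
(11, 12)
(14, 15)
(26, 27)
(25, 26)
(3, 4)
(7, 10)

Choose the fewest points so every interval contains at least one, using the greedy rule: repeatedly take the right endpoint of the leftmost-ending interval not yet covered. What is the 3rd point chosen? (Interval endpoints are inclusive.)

Process intervals by earliest right end; each time one isn't hit yet, stab at its right endpoint.
By right end: [3,4]  [6,7]  [7,10]  [11,12]  [14,15]  [14,17]  [25,26]  [26,27]
[3,4] uncovered → point at 4; [6,7] uncovered → point at 7; [11,12] uncovered → point at 12; [14,15] uncovered → point at 15; [25,26] uncovered → point at 26.
Points: 4, 7, 12, 15, 26 (5 total).

12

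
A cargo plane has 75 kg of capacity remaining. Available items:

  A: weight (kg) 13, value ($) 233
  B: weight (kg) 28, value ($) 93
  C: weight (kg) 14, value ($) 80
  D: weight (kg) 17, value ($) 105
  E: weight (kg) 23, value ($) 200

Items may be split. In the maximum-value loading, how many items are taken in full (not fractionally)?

Sort by value per unit weight and fill in that order.
Ratios (sorted): A 17.92, E 8.70, D 6.18, C 5.71, B 3.32
take A (13 @ 233); take E (23 @ 200); take D (17 @ 105); take C (14 @ 80); take 8/28 of B → 26.57. Capacity used 75/75.
4 item(s) taken whole; one partial (take 8/28 of B).

4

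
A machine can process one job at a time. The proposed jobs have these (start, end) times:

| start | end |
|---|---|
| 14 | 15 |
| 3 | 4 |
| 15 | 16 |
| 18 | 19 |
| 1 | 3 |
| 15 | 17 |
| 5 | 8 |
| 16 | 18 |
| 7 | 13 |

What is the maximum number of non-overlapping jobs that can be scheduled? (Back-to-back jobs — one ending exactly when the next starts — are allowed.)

7

Sorted by end: (1,3)  (3,4)  (5,8)  (7,13)  (14,15)  (15,16)  (15,17)  (16,18)  (18,19)
take (1,3); take (3,4); take (5,8); skip (7,13); take (14,15); take (15,16); take (16,18); take (18,19).
Selected 7 jobs.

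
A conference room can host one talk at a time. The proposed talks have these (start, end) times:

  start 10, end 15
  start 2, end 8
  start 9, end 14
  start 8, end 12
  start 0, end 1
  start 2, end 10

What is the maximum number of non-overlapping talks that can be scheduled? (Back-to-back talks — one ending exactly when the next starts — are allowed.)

By end time: (0,1), (2,8), (2,10), (8,12), (9,14), (10,15).
Pick (0,1); next start ≥ 1 → (2,8); next start ≥ 8 → (8,12).
Selected 3 talks.

3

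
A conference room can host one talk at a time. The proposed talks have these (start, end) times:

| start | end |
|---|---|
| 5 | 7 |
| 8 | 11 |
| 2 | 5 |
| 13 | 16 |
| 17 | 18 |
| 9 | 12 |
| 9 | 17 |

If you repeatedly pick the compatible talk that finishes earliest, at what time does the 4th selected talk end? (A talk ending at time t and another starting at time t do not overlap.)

Greedy by earliest finish: after sorting by end time, pick each interval compatible with the last pick.
By end time: (2,5), (5,7), (8,11), (9,12), (13,16), (9,17), (17,18).
Pick (2,5); next start ≥ 5 → (5,7); next start ≥ 7 → (8,11); next start ≥ 11 → (13,16); next start ≥ 16 → (17,18).
Selected: (2,5) (5,7) (8,11) (13,16) (17,18)

16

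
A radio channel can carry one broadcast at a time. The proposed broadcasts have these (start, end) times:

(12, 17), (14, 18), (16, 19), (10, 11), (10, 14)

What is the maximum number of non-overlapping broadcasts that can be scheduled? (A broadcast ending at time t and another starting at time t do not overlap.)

2

Sort by end time and greedily take each interval whose start is ≥ the last chosen end.
By end time: (10,11), (10,14), (12,17), (14,18), (16,19).
Pick (10,11); next start ≥ 11 → (12,17).
Selected 2 broadcasts.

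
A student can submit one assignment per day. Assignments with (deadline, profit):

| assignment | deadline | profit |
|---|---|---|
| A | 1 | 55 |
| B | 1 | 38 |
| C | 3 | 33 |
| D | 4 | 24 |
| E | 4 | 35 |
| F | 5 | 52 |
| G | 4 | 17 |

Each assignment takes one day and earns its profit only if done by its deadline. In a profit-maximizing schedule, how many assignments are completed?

Profit order: A=55 F=52 B=38 E=35 C=33 D=24 G=17
Assign: A→slot 1, F→slot 5, B skipped, E→slot 4, C→slot 3, D→slot 2, G skipped.
Slots: [1:A] [2:D] [3:C] [4:E] [5:F]
5 of 7 scheduled.

5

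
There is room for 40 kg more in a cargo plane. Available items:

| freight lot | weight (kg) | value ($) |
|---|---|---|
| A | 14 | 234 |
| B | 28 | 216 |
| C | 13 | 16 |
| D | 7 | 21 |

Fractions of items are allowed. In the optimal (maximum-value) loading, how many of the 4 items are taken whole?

1

Order: A (234/14=16.71) > B (216/28=7.71) > D (21/7=3.00) > C (16/13=1.23)
Fill: take A (14 @ 234) → take 26/28 of B → 200.57; 40/40 used.
1 item(s) taken whole; one partial (take 26/28 of B).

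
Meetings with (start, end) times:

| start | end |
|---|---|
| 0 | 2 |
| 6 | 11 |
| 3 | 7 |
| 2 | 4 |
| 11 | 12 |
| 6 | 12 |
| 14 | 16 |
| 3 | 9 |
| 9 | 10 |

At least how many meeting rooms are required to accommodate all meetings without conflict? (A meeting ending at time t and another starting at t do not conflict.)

4

Count concurrent intervals with a sweep; the peak is the room count.
Events (time:±→running): 0:+→1 2:-→0 2:+→1 3:+→2 3:+→3 4:-→2 6:+→3 6:+→4 … peak 4.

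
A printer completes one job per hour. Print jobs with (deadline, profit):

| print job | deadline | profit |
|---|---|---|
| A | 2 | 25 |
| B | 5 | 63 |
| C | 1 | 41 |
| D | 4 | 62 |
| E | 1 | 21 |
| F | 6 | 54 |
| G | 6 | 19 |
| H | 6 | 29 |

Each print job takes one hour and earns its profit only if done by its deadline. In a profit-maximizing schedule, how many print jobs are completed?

Take jobs in profit order; each goes to the latest open slot no later than its deadline.
Profit order: B=63 D=62 F=54 C=41 H=29 A=25 E=21 G=19
Assign: B→slot 5, D→slot 4, F→slot 6, C→slot 1, H→slot 3, A→slot 2, E skipped, G skipped.
Slots: [1:C] [2:A] [3:H] [4:D] [5:B] [6:F]
6 of 8 scheduled.

6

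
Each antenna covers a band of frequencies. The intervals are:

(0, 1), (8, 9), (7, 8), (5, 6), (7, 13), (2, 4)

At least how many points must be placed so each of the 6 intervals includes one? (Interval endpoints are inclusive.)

Sort by right endpoint; whenever an interval is uncovered, place a point at its right end.
Sorted: [0,1] [2,4] [5,6] [7,8] [8,9] [7,13]
{[0,1]} hit by 1; {[2,4]} hit by 4; {[5,6]} hit by 6; {[7,8],[8,9],[7,13]} hit by 8.
Points: 1, 4, 6, 8 (4 total).

4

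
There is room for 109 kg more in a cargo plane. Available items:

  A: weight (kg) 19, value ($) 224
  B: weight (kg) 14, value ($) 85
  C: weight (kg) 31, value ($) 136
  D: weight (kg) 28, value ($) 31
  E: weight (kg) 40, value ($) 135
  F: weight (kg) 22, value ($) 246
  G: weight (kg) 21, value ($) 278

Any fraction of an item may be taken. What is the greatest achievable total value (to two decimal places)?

975.75

Greedy by value/weight ratio, highest first.
Order: G (278/21=13.24) > A (224/19=11.79) > F (246/22=11.18) > B (85/14=6.07) > C (136/31=4.39) > E (135/40=3.38) > D (31/28=1.11)
Fill: take G (21 @ 278) → take A (19 @ 224) → take F (22 @ 246) → take B (14 @ 85) → take C (31 @ 136) → take 2/40 of E → 6.75; 109/109 used.
Total value = 975.75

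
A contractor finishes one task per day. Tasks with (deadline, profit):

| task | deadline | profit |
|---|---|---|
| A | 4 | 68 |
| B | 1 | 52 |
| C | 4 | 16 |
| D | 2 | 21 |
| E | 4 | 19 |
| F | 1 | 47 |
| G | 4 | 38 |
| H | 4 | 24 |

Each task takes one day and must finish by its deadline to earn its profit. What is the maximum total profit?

182

Profit order: A=68 B=52 F=47 G=38 H=24 D=21 E=19 C=16
Assign: A→slot 4, B→slot 1, F skipped, G→slot 3, H→slot 2, D skipped, E skipped, C skipped.
Slots: [1:B] [2:H] [3:G] [4:A]
Profit = 52 + 24 + 38 + 68 = 182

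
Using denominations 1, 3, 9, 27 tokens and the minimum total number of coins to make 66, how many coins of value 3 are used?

Greedy: take as many of the largest coin as possible, then repeat with the remainder.
66 = 2×27 + 1×9 + 1×3
Count of 3: 1

1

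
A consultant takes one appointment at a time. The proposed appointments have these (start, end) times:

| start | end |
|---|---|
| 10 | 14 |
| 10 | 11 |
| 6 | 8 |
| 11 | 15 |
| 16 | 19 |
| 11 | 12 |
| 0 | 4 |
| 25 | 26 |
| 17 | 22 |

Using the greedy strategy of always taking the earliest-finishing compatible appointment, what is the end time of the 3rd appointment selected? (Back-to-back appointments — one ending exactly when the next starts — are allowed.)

Sort by end time and greedily take each interval whose start is ≥ the last chosen end.
By end time: (0,4), (6,8), (10,11), (11,12), (10,14), (11,15), (16,19), (17,22), (25,26).
Pick (0,4); next start ≥ 4 → (6,8); next start ≥ 8 → (10,11); next start ≥ 11 → (11,12); next start ≥ 12 → (16,19); next start ≥ 19 → (25,26).
Selected: (0,4) (6,8) (10,11) (11,12) (16,19) (25,26)

11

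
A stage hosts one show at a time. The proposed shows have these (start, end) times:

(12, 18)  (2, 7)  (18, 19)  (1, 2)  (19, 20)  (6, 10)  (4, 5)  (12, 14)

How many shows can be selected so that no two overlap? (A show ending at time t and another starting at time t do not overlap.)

6

Sorted by end: (1,2)  (4,5)  (2,7)  (6,10)  (12,14)  (12,18)  (18,19)  (19,20)
take (1,2); take (4,5); take (6,10); take (12,14); take (18,19); take (19,20).
Selected 6 shows.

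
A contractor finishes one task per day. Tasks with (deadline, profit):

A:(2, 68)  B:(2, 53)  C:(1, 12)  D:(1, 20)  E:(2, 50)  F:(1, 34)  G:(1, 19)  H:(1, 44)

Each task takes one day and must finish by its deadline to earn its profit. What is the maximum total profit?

121

Sort by profit descending; place each in the latest free slot ≤ its deadline.
Profit order: A=68 B=53 E=50 H=44 F=34 D=20 G=19 C=12
Assign: A→slot 2, B→slot 1, E skipped, H skipped, F skipped, D skipped, G skipped, C skipped.
Slots: [1:B] [2:A]
Profit = 53 + 68 = 121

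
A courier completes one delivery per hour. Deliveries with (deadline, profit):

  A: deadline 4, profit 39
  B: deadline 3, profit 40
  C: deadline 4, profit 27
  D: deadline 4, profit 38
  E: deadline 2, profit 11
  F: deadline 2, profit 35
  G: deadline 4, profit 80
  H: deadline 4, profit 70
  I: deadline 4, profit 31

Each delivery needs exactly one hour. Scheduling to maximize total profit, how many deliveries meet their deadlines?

4

Sort by profit descending; place each in the latest free slot ≤ its deadline.
Profit order: G=80 H=70 B=40 A=39 D=38 F=35 I=31 C=27 E=11
Assign: G→slot 4, H→slot 3, B→slot 2, A→slot 1, D skipped, F skipped, I skipped, C skipped, E skipped.
Slots: [1:A] [2:B] [3:H] [4:G]
4 of 9 scheduled.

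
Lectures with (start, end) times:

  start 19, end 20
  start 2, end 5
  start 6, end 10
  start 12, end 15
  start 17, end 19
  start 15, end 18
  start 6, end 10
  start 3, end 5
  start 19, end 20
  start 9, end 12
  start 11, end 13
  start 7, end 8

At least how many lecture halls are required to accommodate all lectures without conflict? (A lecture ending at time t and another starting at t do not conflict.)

3

starts: [2, 3, 6, 6, 7, 9, 11, 12, 15, 17, 19, 19]
ends:   [5, 5, 8, 10, 10, 12, 13, 15, 18, 19, 20, 20]
s2→1 s3→2 e5→1 e5→0 s6→1 s6→2 s7→3  — peak 3.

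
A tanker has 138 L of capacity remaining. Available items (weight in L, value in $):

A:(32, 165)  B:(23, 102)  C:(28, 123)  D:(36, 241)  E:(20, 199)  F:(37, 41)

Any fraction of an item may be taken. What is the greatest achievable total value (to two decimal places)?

825.61

Greedy by value/weight ratio, highest first.
Ratios (sorted): E 9.95, D 6.69, A 5.16, B 4.43, C 4.39, F 1.11
take E (20 @ 199); take D (36 @ 241); take A (32 @ 165); take B (23 @ 102); take 27/28 of C → 118.61. Capacity used 138/138.
Total value = 825.61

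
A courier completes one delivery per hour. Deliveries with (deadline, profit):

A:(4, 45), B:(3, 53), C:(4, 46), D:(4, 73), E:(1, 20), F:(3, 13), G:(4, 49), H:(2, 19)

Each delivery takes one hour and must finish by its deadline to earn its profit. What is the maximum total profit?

Sort by profit descending; place each in the latest free slot ≤ its deadline.
By profit: D(d4,73), B(d3,53), G(d4,49), C(d4,46), A(d4,45), E(d1,20), H(d2,19), F(d3,13)
D→slot 4; B→slot 3; G→slot 2; C→slot 1; A skipped; E skipped; H skipped; F skipped.
Profit = 46 + 49 + 53 + 73 = 221

221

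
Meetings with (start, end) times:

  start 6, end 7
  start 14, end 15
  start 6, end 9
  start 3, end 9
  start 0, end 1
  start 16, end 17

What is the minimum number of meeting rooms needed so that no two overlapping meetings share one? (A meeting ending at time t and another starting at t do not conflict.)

Events (time:±→running): 0:+→1 1:-→0 3:+→1 6:+→2 6:+→3 … peak 3.

3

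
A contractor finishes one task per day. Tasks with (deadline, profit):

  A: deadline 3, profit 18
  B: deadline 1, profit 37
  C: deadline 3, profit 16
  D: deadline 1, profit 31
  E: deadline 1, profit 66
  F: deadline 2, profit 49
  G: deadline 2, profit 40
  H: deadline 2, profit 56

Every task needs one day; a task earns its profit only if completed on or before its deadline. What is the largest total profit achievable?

140

Take jobs in profit order; each goes to the latest open slot no later than its deadline.
Profit order: E=66 H=56 F=49 G=40 B=37 D=31 A=18 C=16
Assign: E→slot 1, H→slot 2, F skipped, G skipped, B skipped, D skipped, A→slot 3, C skipped.
Slots: [1:E] [2:H] [3:A]
Profit = 66 + 56 + 18 = 140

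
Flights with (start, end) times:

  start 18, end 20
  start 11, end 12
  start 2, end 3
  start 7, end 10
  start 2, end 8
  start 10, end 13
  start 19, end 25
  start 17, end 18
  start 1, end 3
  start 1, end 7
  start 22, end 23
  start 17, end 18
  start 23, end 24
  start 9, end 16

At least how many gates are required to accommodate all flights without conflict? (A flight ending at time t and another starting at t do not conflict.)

Events (time:±→running): 1:+→1 1:+→2 2:+→3 2:+→4 … peak 4.

4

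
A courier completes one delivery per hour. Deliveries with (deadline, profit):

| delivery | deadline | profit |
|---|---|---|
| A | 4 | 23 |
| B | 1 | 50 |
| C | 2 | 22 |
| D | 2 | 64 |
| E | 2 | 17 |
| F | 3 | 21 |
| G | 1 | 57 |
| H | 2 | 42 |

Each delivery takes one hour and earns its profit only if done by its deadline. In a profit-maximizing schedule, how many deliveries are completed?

Sort by profit descending; place each in the latest free slot ≤ its deadline.
Profit order: D=64 G=57 B=50 H=42 A=23 C=22 F=21 E=17
Assign: D→slot 2, G→slot 1, B skipped, H skipped, A→slot 4, C skipped, F→slot 3, E skipped.
Slots: [1:G] [2:D] [3:F] [4:A]
4 of 8 scheduled.

4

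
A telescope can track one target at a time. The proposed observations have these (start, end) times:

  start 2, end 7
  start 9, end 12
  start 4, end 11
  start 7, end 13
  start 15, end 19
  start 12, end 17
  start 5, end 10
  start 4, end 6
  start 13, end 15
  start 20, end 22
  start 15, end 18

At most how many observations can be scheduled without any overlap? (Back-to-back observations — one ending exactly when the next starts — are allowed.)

5

Sort by end time and greedily take each interval whose start is ≥ the last chosen end.
Sorted by end: (4,6)  (2,7)  (5,10)  (4,11)  (9,12)  (7,13)  (13,15)  (12,17)  (15,18)  (15,19)  (20,22)
take (4,6); skip (5,10); take (9,12); take (13,15); skip (12,17); take (15,18); take (20,22).
Selected 5 observations.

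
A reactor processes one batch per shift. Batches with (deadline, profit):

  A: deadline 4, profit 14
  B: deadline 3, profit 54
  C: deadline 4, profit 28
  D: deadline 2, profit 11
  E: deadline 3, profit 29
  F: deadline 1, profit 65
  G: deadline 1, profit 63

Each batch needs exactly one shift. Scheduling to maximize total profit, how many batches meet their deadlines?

4

Profit order: F=65 G=63 B=54 E=29 C=28 A=14 D=11
Assign: F→slot 1, G skipped, B→slot 3, E→slot 2, C→slot 4, A skipped, D skipped.
Slots: [1:F] [2:E] [3:B] [4:C]
4 of 7 scheduled.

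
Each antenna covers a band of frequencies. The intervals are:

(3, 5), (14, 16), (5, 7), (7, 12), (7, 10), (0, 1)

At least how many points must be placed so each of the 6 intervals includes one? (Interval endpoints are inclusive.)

Sorted: [0,1] [3,5] [5,7] [7,10] [7,12] [14,16]
{[0,1]} hit by 1; {[3,5],[5,7]} hit by 5; {[7,10],[7,12]} hit by 10; {[14,16]} hit by 16.
Points: 1, 5, 10, 16 (4 total).

4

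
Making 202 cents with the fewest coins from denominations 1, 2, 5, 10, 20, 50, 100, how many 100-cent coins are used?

2

Greedy: take as many of the largest coin as possible, then repeat with the remainder.
202 = 2×100 + 1×2
Count of 100: 2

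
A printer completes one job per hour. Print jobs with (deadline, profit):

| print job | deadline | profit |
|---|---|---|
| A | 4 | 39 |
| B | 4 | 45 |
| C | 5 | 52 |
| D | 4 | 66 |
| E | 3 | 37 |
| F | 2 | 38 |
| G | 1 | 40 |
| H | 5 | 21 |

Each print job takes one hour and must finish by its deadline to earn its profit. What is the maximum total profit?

242

Take jobs in profit order; each goes to the latest open slot no later than its deadline.
Profit order: D=66 C=52 B=45 G=40 A=39 F=38 E=37 H=21
Assign: D→slot 4, C→slot 5, B→slot 3, G→slot 1, A→slot 2, F skipped, E skipped, H skipped.
Slots: [1:G] [2:A] [3:B] [4:D] [5:C]
Profit = 40 + 39 + 45 + 66 + 52 = 242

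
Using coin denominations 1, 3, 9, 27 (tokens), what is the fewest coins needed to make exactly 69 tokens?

Use the largest denomination that fits, subtract, and repeat.
69 − 2×27→15 − 1×9→6 − 2×3→0
Total coins = 2 + 1 + 2 = 5

5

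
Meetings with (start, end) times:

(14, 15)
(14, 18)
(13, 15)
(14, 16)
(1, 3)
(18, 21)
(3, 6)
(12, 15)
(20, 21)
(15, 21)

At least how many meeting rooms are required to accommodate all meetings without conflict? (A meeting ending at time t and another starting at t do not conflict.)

5

starts: [1, 3, 12, 13, 14, 14, 14, 15, 18, 20]
ends:   [3, 6, 15, 15, 15, 16, 18, 21, 21, 21]
s1→1 e3→0 s3→1 e6→0 s12→1 s13→2 s14→3 s14→4 s14→5  — peak 5.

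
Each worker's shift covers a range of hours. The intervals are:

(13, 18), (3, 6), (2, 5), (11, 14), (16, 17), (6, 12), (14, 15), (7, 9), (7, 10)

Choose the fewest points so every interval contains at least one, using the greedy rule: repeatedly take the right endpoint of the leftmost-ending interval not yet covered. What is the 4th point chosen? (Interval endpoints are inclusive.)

17

Sort by right endpoint; whenever an interval is uncovered, place a point at its right end.
By right end: [2,5]  [3,6]  [7,9]  [7,10]  [6,12]  [11,14]  [14,15]  [16,17]  [13,18]
[2,5] uncovered → point at 5; [7,9] uncovered → point at 9; [11,14] uncovered → point at 14; [16,17] uncovered → point at 17.
Points: 5, 9, 14, 17 (4 total).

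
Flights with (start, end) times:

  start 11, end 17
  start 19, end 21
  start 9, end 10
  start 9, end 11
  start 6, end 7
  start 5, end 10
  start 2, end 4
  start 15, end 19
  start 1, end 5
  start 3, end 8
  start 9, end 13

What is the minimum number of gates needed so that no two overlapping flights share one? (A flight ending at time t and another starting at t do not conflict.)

Events (time:±→running): 1:+→1 2:+→2 3:+→3 4:-→2 5:-→1 5:+→2 6:+→3 7:-→2 8:-→1 9:+→2 9:+→3 9:+→4 … peak 4.

4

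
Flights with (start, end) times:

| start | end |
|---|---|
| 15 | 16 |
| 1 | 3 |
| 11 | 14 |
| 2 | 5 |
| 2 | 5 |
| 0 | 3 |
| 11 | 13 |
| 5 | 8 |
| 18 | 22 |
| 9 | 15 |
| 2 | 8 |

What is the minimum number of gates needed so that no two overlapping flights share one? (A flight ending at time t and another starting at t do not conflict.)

5

The answer is the maximum number of intervals overlapping at any instant.
Events (time:±→running): 0:+→1 1:+→2 2:+→3 2:+→4 2:+→5 … peak 5.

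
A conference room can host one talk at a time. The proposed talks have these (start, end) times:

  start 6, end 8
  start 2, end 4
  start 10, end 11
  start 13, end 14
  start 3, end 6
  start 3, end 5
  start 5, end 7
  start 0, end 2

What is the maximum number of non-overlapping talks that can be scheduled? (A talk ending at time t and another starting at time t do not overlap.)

5

Sorted by end: (0,2)  (2,4)  (3,5)  (3,6)  (5,7)  (6,8)  (10,11)  (13,14)
take (0,2); take (2,4); take (5,7); take (10,11); take (13,14).
Selected 5 talks.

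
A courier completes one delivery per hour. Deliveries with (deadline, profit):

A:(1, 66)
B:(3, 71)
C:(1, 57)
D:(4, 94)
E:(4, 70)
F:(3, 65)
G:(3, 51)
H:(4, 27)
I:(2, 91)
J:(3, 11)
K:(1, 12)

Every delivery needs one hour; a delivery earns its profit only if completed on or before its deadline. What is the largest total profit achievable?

Take jobs in profit order; each goes to the latest open slot no later than its deadline.
Profit order: D=94 I=91 B=71 E=70 A=66 F=65 C=57 G=51 H=27 K=12 J=11
Assign: D→slot 4, I→slot 2, B→slot 3, E→slot 1, A skipped, F skipped, C skipped, G skipped, H skipped, K skipped, J skipped.
Slots: [1:E] [2:I] [3:B] [4:D]
Profit = 70 + 91 + 71 + 94 = 326

326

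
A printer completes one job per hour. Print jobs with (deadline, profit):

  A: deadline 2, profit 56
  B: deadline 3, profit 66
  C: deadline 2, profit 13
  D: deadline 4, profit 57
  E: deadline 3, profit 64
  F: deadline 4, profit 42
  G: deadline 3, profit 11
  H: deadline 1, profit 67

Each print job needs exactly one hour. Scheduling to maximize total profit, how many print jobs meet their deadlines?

4

Sort by profit descending; place each in the latest free slot ≤ its deadline.
Profit order: H=67 B=66 E=64 D=57 A=56 F=42 C=13 G=11
Assign: H→slot 1, B→slot 3, E→slot 2, D→slot 4, A skipped, F skipped, C skipped, G skipped.
Slots: [1:H] [2:E] [3:B] [4:D]
4 of 8 scheduled.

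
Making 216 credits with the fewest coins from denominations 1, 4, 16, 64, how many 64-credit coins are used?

216 = 3×64 + 1×16 + 2×4
Count of 64: 3

3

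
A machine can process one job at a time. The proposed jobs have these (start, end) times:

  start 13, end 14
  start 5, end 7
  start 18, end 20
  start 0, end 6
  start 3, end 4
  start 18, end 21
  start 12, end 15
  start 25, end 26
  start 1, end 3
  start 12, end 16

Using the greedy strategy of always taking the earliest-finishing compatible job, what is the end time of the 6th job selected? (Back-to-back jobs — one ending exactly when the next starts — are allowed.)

26

Greedy by earliest finish: after sorting by end time, pick each interval compatible with the last pick.
By end time: (1,3), (3,4), (0,6), (5,7), (13,14), (12,15), (12,16), (18,20), (18,21), (25,26).
Pick (1,3); next start ≥ 3 → (3,4); next start ≥ 4 → (5,7); next start ≥ 7 → (13,14); next start ≥ 14 → (18,20); next start ≥ 20 → (25,26).
Selected: (1,3) (3,4) (5,7) (13,14) (18,20) (25,26)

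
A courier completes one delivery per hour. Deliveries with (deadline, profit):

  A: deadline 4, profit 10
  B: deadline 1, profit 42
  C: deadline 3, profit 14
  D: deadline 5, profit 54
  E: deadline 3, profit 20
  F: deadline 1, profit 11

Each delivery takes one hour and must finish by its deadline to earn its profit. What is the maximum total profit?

Sort by profit descending; place each in the latest free slot ≤ its deadline.
Profit order: D=54 B=42 E=20 C=14 F=11 A=10
Assign: D→slot 5, B→slot 1, E→slot 3, C→slot 2, F skipped, A→slot 4.
Slots: [1:B] [2:C] [3:E] [4:A] [5:D]
Profit = 42 + 14 + 20 + 10 + 54 = 140

140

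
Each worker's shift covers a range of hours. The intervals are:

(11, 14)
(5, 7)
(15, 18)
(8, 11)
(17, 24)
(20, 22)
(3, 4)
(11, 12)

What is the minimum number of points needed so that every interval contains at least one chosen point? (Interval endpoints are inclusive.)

Sort by right endpoint; whenever an interval is uncovered, place a point at its right end.
By right end: [3,4]  [5,7]  [8,11]  [11,12]  [11,14]  [15,18]  [20,22]  [17,24]
[3,4] uncovered → point at 4; [5,7] uncovered → point at 7; [8,11] uncovered → point at 11; [15,18] uncovered → point at 18; [20,22] uncovered → point at 22.
Points: 4, 7, 11, 18, 22 (5 total).

5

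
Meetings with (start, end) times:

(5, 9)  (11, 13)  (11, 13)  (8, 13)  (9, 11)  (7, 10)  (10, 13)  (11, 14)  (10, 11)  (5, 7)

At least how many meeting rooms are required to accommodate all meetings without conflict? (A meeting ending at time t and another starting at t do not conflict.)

5

The answer is the maximum number of intervals overlapping at any instant.
starts: [5, 5, 7, 8, 9, 10, 10, 11, 11, 11]
ends:   [7, 9, 10, 11, 11, 13, 13, 13, 13, 14]
s5→1 s5→2 e7→1 s7→2 s8→3 e9→2 s9→3 e10→2 s10→3 s10→4 e11→3 e11→2 s11→3 s11→4 s11→5  — peak 5.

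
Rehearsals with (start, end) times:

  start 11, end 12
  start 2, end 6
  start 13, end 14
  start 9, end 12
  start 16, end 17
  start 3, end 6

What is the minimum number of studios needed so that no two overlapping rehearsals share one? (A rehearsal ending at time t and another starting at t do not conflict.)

starts: [2, 3, 9, 11, 13, 16]
ends:   [6, 6, 12, 12, 14, 17]
s2→1 s3→2  — peak 2.

2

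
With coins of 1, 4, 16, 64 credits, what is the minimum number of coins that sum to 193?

4

193 − 3×64→1 − 1×1→0
Total coins = 3 + 1 = 4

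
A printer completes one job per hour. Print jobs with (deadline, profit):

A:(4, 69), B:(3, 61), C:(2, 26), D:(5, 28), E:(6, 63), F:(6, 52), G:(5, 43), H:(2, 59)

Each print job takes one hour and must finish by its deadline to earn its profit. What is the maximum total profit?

347

Profit order: A=69 E=63 B=61 H=59 F=52 G=43 D=28 C=26
Assign: A→slot 4, E→slot 6, B→slot 3, H→slot 2, F→slot 5, G→slot 1, D skipped, C skipped.
Slots: [1:G] [2:H] [3:B] [4:A] [5:F] [6:E]
Profit = 43 + 59 + 61 + 69 + 52 + 63 = 347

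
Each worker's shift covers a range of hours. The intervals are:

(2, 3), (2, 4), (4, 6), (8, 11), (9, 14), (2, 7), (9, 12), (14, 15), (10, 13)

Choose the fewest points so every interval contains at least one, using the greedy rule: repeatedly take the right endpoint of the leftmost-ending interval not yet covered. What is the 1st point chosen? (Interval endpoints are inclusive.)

Sorted: [2,3] [2,4] [4,6] [2,7] [8,11] [9,12] [10,13] [9,14] [14,15]
{[2,3],[2,4]} hit by 3; {[4,6],[2,7]} hit by 6; {[8,11],[9,12],[10,13],[9,14]} hit by 11; {[14,15]} hit by 15.
Points: 3, 6, 11, 15 (4 total).

3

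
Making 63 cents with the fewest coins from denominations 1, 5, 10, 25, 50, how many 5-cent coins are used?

0

63 − 1×50→13 − 1×10→3 − 3×1→0
Count of 5: 0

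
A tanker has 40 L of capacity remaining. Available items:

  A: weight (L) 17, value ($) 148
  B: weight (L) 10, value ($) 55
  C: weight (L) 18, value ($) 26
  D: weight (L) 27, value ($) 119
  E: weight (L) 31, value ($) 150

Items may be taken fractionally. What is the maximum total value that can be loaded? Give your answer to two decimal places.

265.90

Sort by value per unit weight and fill in that order.
Order: A (148/17=8.71) > B (55/10=5.50) > E (150/31=4.84) > D (119/27=4.41) > C (26/18=1.44)
Fill: take A (17 @ 148) → take B (10 @ 55) → take 13/31 of E → 62.90; 40/40 used.
Total value = 265.90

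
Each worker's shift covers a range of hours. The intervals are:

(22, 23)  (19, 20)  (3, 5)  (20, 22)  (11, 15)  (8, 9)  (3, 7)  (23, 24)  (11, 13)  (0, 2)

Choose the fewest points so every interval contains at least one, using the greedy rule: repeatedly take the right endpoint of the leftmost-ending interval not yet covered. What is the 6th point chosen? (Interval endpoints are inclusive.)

23

By right end: [0,2]  [3,5]  [3,7]  [8,9]  [11,13]  [11,15]  [19,20]  [20,22]  [22,23]  [23,24]
[0,2] uncovered → point at 2; [3,5] uncovered → point at 5; [8,9] uncovered → point at 9; [11,13] uncovered → point at 13; [19,20] uncovered → point at 20; [22,23] uncovered → point at 23.
Points: 2, 5, 9, 13, 20, 23 (6 total).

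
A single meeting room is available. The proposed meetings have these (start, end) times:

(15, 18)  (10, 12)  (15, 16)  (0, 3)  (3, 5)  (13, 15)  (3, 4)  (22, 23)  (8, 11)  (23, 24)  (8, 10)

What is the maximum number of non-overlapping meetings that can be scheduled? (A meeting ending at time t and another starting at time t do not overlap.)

Sort by end time and greedily take each interval whose start is ≥ the last chosen end.
Sorted by end: (0,3)  (3,4)  (3,5)  (8,10)  (8,11)  (10,12)  (13,15)  (15,16)  (15,18)  (22,23)  (23,24)
take (0,3); take (3,4); take (8,10); take (10,12); take (13,15); take (15,16); skip (15,18); take (22,23); take (23,24).
Selected 8 meetings.

8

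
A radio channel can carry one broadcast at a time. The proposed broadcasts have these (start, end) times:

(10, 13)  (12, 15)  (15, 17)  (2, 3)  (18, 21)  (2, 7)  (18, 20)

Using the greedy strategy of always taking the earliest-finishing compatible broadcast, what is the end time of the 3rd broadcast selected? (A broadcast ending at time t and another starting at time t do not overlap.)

Sorted by end: (2,3)  (2,7)  (10,13)  (12,15)  (15,17)  (18,20)  (18,21)
take (2,3); skip (2,7); take (10,13); take (15,17); take (18,20).
Selected: (2,3) (10,13) (15,17) (18,20)

17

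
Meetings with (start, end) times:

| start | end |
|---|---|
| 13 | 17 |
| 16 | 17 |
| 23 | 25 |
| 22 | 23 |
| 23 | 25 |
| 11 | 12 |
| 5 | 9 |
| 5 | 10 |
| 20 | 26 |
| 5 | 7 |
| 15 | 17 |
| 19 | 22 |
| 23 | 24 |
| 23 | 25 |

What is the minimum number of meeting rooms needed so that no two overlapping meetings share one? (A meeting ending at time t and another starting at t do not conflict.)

The answer is the maximum number of intervals overlapping at any instant.
starts: [5, 5, 5, 11, 13, 15, 16, 19, 20, 22, 23, 23, 23, 23]
ends:   [7, 9, 10, 12, 17, 17, 17, 22, 23, 24, 25, 25, 25, 26]
s5→1 s5→2 s5→3 e7→2 e9→1 e10→0 s11→1 e12→0 s13→1 s15→2 s16→3 e17→2 e17→1 e17→0 s19→1 s20→2 e22→1 s22→2 e23→1 s23→2 s23→3 s23→4 s23→5  — peak 5.

5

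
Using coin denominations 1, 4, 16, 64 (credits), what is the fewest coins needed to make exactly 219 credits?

9

219 = 3×64 + 1×16 + 2×4 + 3×1
Total coins = 3 + 1 + 2 + 3 = 9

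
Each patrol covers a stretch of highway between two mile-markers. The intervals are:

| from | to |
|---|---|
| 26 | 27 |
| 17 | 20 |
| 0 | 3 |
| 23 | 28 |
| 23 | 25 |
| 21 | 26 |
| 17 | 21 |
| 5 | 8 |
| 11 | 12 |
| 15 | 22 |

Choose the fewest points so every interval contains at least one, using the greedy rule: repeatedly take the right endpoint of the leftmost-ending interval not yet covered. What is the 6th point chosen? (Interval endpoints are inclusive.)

27

Process intervals by earliest right end; each time one isn't hit yet, stab at its right endpoint.
Sorted: [0,3] [5,8] [11,12] [17,20] [17,21] [15,22] [23,25] [21,26] [26,27] [23,28]
{[0,3]} hit by 3; {[5,8]} hit by 8; {[11,12]} hit by 12; {[17,20],[17,21],[15,22]} hit by 20; {[23,25],[21,26]} hit by 25; {[26,27],[23,28]} hit by 27.
Points: 3, 8, 12, 20, 25, 27 (6 total).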